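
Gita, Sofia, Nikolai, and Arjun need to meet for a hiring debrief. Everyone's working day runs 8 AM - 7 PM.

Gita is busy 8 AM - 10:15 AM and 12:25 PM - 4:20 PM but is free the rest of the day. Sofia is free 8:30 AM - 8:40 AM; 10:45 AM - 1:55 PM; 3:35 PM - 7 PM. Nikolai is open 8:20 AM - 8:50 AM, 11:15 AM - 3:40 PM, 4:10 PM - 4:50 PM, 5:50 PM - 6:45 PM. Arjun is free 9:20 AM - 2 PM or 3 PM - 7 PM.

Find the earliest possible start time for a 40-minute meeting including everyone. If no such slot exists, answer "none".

11:15

Gita free: 10:15-12:25, 16:20-19:00 (invert busy blocks within the working day).
Sofia free: 08:30-08:40, 10:45-13:55, 15:35-19:00.
Nikolai free: 08:20-08:50, 11:15-15:40, 16:10-16:50, 17:50-18:45.
Arjun free: 09:20-14:00, 15:00-19:00.
Gita ∩ Sofia: 10:45-12:25, 16:20-19:00.
Gita ∩ Sofia ∩ Nikolai: 11:15-12:25, 16:20-16:50, 17:50-18:45.
Gita ∩ Sofia ∩ Nikolai ∩ Arjun: 11:15-12:25, 16:20-16:50, 17:50-18:45.
Those are the intersection windows.
The first common window of at least 40 minutes is 11:15-12:25, so the earliest start is 11:15.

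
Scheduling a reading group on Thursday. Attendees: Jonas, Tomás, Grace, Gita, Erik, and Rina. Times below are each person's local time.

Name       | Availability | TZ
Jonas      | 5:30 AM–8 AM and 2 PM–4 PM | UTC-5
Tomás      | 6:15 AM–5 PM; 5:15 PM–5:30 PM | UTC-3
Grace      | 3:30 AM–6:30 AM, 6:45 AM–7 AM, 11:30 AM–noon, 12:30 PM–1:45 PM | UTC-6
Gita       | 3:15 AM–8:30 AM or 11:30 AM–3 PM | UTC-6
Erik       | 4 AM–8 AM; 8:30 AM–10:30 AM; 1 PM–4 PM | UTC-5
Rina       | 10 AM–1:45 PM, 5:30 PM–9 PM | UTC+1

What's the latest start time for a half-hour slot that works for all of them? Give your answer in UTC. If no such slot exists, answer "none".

Jonas in UTC: 10:30-13:00, 19:00-21:00 (add 5h to convert from UTC-5).
Tomás in UTC: 09:15-20:00, 20:15-20:30 (add 3h to convert from UTC-3).
Grace in UTC: 09:30-12:30, 12:45-13:00, 17:30-18:00, 18:30-19:45 (add 6h to convert from UTC-6).
Gita in UTC: 09:15-14:30, 17:30-21:00 (add 6h to convert from UTC-6).
Erik in UTC: 09:00-13:00, 13:30-15:30, 18:00-21:00 (add 5h to convert from UTC-5).
Rina in UTC: 09:00-12:45, 16:30-20:00 (subtract 1h to convert from UTC+1).
Jonas ∩ Tomás: 10:30-13:00, 19:00-20:00, 20:15-20:30.
Jonas ∩ Tomás ∩ Grace: 10:30-12:30, 12:45-13:00, 19:00-19:45.
Jonas ∩ Tomás ∩ Grace ∩ Gita: 10:30-12:30, 12:45-13:00, 19:00-19:45.
Jonas ∩ Tomás ∩ Grace ∩ Gita ∩ Erik: 10:30-12:30, 12:45-13:00, 19:00-19:45.
Jonas ∩ Tomás ∩ Grace ∩ Gita ∩ Erik ∩ Rina: 10:30-12:30, 19:00-19:45.
So the common availability across everyone is 10:30-12:30, 19:00-19:45.
The last common window of at least 30 minutes is 19:00-19:45; a 30-minute meeting can start as late as 19:15 and still end by 19:45.

19:15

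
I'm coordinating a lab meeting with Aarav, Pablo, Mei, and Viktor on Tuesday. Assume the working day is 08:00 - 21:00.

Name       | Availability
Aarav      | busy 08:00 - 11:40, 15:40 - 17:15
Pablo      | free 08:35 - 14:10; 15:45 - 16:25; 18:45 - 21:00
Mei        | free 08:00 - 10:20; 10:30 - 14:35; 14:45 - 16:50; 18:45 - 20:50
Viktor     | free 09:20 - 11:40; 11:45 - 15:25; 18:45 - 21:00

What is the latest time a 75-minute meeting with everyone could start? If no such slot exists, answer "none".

Aarav free: 11:40-15:40, 17:15-21:00 (invert busy blocks within the working day).
Pablo free: 08:35-14:10, 15:45-16:25, 18:45-21:00.
Mei free: 08:00-10:20, 10:30-14:35, 14:45-16:50, 18:45-20:50.
Viktor free: 09:20-11:40, 11:45-15:25, 18:45-21:00.
Aarav ∩ Pablo: 11:40-14:10, 18:45-21:00.
Aarav ∩ Pablo ∩ Mei: 11:40-14:10, 18:45-20:50.
Aarav ∩ Pablo ∩ Mei ∩ Viktor: 11:45-14:10, 18:45-20:50.
So the common availability across everyone is 11:45-14:10, 18:45-20:50.
The last common window of at least 75 minutes is 18:45-20:50; a 75-minute meeting can start as late as 19:35 and still end by 20:50.

19:35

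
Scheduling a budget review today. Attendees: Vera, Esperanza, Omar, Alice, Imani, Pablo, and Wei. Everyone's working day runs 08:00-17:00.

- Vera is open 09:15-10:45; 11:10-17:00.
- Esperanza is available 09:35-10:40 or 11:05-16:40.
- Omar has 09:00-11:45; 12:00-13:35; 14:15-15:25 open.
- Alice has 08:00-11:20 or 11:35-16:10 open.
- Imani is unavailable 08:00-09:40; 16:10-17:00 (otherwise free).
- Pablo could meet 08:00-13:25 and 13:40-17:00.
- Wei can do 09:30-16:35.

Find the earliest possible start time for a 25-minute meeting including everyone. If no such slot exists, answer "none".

09:40

Vera free: 09:15-10:45, 11:10-17:00.
Esperanza free: 09:35-10:40, 11:05-16:40.
Omar free: 09:00-11:45, 12:00-13:35, 14:15-15:25.
Alice free: 08:00-11:20, 11:35-16:10.
Imani free: 09:40-16:10 (invert busy blocks within the working day).
Pablo free: 08:00-13:25, 13:40-17:00.
Wei free: 09:30-16:35.
Vera ∩ Esperanza: 09:35-10:40, 11:10-16:40.
Vera ∩ Esperanza ∩ Omar: 09:35-10:40, 11:10-11:45, 12:00-13:35, 14:15-15:25.
Vera ∩ Esperanza ∩ Omar ∩ Alice: 09:35-10:40, 11:10-11:20, 11:35-11:45, 12:00-13:35, 14:15-15:25.
Vera ∩ Esperanza ∩ Omar ∩ Alice ∩ Imani: 09:40-10:40, 11:10-11:20, 11:35-11:45, 12:00-13:35, 14:15-15:25.
Vera ∩ Esperanza ∩ Omar ∩ Alice ∩ Imani ∩ Pablo: 09:40-10:40, 11:10-11:20, 11:35-11:45, 12:00-13:25, 14:15-15:25.
Vera ∩ Esperanza ∩ Omar ∩ Alice ∩ Imani ∩ Pablo ∩ Wei: 09:40-10:40, 11:10-11:20, 11:35-11:45, 12:00-13:25, 14:15-15:25.
The first common window of at least 25 minutes is 09:40-10:40, so the earliest start is 09:40.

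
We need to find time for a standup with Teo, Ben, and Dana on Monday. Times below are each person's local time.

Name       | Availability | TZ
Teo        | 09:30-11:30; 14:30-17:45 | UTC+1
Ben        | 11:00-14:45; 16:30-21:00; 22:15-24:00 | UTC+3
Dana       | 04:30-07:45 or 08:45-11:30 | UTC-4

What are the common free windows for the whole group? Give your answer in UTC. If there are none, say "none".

08:30-10:30, 13:30-15:30

Teo in UTC: 08:30-10:30, 13:30-16:45 (subtract 1h to convert from UTC+1).
Ben in UTC: 08:00-11:45, 13:30-18:00, 19:15-21:00 (subtract 3h to convert from UTC+3).
Dana in UTC: 08:30-11:45, 12:45-15:30 (add 4h to convert from UTC-4).
Teo ∩ Ben: 08:30-10:30, 13:30-16:45.
Teo ∩ Ben ∩ Dana: 08:30-10:30, 13:30-15:30.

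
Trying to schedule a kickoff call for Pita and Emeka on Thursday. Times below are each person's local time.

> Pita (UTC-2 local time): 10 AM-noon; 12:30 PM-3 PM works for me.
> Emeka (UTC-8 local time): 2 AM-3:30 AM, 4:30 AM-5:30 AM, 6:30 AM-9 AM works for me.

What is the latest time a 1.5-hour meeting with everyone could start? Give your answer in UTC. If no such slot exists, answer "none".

15:30

Pita in UTC: 12:00-14:00, 14:30-17:00 (add 2h to convert from UTC-2).
Emeka in UTC: 10:00-11:30, 12:30-13:30, 14:30-17:00 (add 8h to convert from UTC-8).
Pita ∩ Emeka: 12:30-13:30, 14:30-17:00.
Those are the intersection windows.
The last common window of at least 90 minutes is 14:30-17:00; a 90-minute meeting can start as late as 15:30 and still end by 17:00.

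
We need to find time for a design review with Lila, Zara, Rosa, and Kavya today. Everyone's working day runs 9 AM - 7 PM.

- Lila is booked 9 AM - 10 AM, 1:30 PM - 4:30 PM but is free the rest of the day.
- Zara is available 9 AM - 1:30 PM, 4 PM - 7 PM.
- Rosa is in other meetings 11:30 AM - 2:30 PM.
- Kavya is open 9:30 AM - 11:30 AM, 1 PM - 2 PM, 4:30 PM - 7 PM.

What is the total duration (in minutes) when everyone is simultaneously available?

Lila free: 10:00-13:30, 16:30-19:00 (invert busy blocks within the working day).
Zara free: 09:00-13:30, 16:00-19:00.
Rosa free: 09:00-11:30, 14:30-19:00 (invert busy blocks within the working day).
Kavya free: 09:30-11:30, 13:00-14:00, 16:30-19:00.
Lila ∩ Zara: 10:00-13:30, 16:30-19:00.
Lila ∩ Zara ∩ Rosa: 10:00-11:30, 16:30-19:00.
Lila ∩ Zara ∩ Rosa ∩ Kavya: 10:00-11:30, 16:30-19:00.
Summing the common windows: 90 + 150 = 240 minutes.

240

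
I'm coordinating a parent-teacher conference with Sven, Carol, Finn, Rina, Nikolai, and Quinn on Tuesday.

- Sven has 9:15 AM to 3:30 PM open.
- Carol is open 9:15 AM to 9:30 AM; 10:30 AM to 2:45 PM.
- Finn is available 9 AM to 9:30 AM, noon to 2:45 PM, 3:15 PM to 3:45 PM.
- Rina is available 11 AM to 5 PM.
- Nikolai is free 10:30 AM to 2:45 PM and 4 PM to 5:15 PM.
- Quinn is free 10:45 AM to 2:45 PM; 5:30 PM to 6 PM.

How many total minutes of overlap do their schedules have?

Sven ∩ Carol: 09:15-09:30, 10:30-14:45.
Sven ∩ Carol ∩ Finn: 09:15-09:30, 12:00-14:45.
Sven ∩ Carol ∩ Finn ∩ Rina: 12:00-14:45.
Sven ∩ Carol ∩ Finn ∩ Rina ∩ Nikolai: 12:00-14:45.
Sven ∩ Carol ∩ Finn ∩ Rina ∩ Nikolai ∩ Quinn: 12:00-14:45.
That's a single block of 165 minutes.

165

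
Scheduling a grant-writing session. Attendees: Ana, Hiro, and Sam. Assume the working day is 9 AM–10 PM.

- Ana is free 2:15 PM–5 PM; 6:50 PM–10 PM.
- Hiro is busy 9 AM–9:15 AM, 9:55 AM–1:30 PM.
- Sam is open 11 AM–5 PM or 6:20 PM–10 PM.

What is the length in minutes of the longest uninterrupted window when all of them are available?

190

Ana free: 14:15-17:00, 18:50-22:00.
Hiro free: 09:15-09:55, 13:30-22:00 (invert busy blocks within the working day).
Sam free: 11:00-17:00, 18:20-22:00.
Ana ∩ Hiro: 14:15-17:00, 18:50-22:00.
Ana ∩ Hiro ∩ Sam: 14:15-17:00, 18:50-22:00.
The longest is 18:50-22:00 at 190 minutes.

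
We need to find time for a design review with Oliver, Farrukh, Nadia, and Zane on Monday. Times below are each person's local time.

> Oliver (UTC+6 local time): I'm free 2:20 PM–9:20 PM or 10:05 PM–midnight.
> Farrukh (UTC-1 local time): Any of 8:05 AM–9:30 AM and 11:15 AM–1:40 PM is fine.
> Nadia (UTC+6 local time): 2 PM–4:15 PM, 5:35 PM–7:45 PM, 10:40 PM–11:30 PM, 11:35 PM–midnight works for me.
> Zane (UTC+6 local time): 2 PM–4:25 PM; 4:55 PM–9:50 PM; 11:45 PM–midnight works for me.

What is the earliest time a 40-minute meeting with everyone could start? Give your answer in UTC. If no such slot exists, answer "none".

Oliver in UTC: 08:20-15:20, 16:05-18:00 (subtract 6h to convert from UTC+6).
Farrukh in UTC: 09:05-10:30, 12:15-14:40 (add 1h to convert from UTC-1).
Nadia in UTC: 08:00-10:15, 11:35-13:45, 16:40-17:30, 17:35-18:00 (subtract 6h to convert from UTC+6).
Zane in UTC: 08:00-10:25, 10:55-15:50, 17:45-18:00 (subtract 6h to convert from UTC+6).
Oliver ∩ Farrukh: 09:05-10:30, 12:15-14:40.
Oliver ∩ Farrukh ∩ Nadia: 09:05-10:15, 12:15-13:45.
Oliver ∩ Farrukh ∩ Nadia ∩ Zane: 09:05-10:15, 12:15-13:45.
Those are the intersection windows.
The first common window of at least 40 minutes is 09:05-10:15, so the earliest start is 09:05.

09:05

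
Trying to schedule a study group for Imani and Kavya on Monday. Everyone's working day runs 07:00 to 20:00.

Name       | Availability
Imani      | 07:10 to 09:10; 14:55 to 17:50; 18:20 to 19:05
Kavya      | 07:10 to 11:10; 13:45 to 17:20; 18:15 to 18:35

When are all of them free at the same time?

Imani ∩ Kavya: 07:10-09:10, 14:55-17:20, 18:20-18:35.
So the common availability across everyone is 07:10-09:10, 14:55-17:20, 18:20-18:35.

07:10-09:10, 14:55-17:20, 18:20-18:35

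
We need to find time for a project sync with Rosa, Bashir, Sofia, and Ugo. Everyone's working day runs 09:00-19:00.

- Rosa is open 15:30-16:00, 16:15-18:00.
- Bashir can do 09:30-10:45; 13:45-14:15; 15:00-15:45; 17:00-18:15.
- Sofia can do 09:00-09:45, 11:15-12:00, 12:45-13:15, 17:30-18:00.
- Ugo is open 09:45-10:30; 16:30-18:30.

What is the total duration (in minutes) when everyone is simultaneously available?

30

Rosa ∩ Bashir: 15:30-15:45, 17:00-18:00.
Rosa ∩ Bashir ∩ Sofia: 17:30-18:00.
Rosa ∩ Bashir ∩ Sofia ∩ Ugo: 17:30-18:00.
That's a single block of 30 minutes.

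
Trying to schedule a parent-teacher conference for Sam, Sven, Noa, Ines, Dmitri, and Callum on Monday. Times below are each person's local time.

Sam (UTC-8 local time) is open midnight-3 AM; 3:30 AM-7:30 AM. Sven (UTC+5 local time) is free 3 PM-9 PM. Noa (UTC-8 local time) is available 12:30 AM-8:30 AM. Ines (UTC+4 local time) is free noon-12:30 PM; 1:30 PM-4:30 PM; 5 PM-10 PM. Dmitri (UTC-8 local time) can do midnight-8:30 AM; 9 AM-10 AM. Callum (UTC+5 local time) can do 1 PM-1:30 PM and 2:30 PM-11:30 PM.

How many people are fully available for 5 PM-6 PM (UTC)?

3

Sam in UTC: 08:00-11:00, 11:30-15:30 (add 8h to convert from UTC-8).
Sven in UTC: 10:00-16:00 (subtract 5h to convert from UTC+5).
Noa in UTC: 08:30-16:30 (add 8h to convert from UTC-8).
Ines in UTC: 08:00-08:30, 09:30-12:30, 13:00-18:00 (subtract 4h to convert from UTC+4).
Dmitri in UTC: 08:00-16:30, 17:00-18:00 (add 8h to convert from UTC-8).
Callum in UTC: 08:00-08:30, 09:30-18:30 (subtract 5h to convert from UTC+5).
Ines, Dmitri, and Callum can make the full 17:00-18:00 slot — that's 3.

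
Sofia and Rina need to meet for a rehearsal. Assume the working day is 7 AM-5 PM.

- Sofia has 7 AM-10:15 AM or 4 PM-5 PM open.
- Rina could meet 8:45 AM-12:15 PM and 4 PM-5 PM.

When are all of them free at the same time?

Sofia ∩ Rina: 08:45-10:15, 16:00-17:00.
So the common availability across everyone is 08:45-10:15, 16:00-17:00.

08:45-10:15, 16:00-17:00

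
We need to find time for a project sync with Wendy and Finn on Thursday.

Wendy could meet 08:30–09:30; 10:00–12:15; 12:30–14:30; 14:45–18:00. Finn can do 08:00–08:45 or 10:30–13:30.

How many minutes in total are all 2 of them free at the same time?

180

Wendy ∩ Finn: 08:30-08:45, 10:30-12:15, 12:30-13:30.
Summing the common windows: 15 + 105 + 60 = 180 minutes.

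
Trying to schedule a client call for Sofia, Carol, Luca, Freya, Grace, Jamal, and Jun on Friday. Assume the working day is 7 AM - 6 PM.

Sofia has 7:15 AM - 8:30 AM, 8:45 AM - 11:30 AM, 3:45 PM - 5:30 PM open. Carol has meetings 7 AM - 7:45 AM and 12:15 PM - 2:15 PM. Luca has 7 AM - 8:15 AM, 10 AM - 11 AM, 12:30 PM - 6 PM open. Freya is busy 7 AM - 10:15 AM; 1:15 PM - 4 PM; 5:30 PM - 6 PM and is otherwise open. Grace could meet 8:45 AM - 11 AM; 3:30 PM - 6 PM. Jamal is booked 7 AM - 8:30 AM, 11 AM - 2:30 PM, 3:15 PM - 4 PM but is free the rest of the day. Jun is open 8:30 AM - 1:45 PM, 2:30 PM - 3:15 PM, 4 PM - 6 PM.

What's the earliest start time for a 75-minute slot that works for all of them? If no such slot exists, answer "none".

16:00

Sofia free: 07:15-08:30, 08:45-11:30, 15:45-17:30.
Carol free: 07:45-12:15, 14:15-18:00 (invert busy blocks within the working day).
Luca free: 07:00-08:15, 10:00-11:00, 12:30-18:00.
Freya free: 10:15-13:15, 16:00-17:30 (invert busy blocks within the working day).
Grace free: 08:45-11:00, 15:30-18:00.
Jamal free: 08:30-11:00, 14:30-15:15, 16:00-18:00 (invert busy blocks within the working day).
Jun free: 08:30-13:45, 14:30-15:15, 16:00-18:00.
Sofia ∩ Carol: 07:45-08:30, 08:45-11:30, 15:45-17:30.
Sofia ∩ Carol ∩ Luca: 07:45-08:15, 10:00-11:00, 15:45-17:30.
Sofia ∩ Carol ∩ Luca ∩ Freya: 10:15-11:00, 16:00-17:30.
Sofia ∩ Carol ∩ Luca ∩ Freya ∩ Grace: 10:15-11:00, 16:00-17:30.
Sofia ∩ Carol ∩ Luca ∩ Freya ∩ Grace ∩ Jamal: 10:15-11:00, 16:00-17:30.
Sofia ∩ Carol ∩ Luca ∩ Freya ∩ Grace ∩ Jamal ∩ Jun: 10:15-11:00, 16:00-17:30.
The first common window of at least 75 minutes is 16:00-17:30, so the earliest start is 16:00.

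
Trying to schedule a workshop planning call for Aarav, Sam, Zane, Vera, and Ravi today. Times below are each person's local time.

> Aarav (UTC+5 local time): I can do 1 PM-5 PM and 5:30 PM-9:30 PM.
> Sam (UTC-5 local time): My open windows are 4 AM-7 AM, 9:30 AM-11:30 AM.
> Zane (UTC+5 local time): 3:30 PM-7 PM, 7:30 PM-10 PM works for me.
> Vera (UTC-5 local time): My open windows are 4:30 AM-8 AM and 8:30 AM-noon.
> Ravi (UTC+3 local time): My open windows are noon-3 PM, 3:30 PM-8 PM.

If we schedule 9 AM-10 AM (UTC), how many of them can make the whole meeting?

Aarav in UTC: 08:00-12:00, 12:30-16:30 (subtract 5h to convert from UTC+5).
Sam in UTC: 09:00-12:00, 14:30-16:30 (add 5h to convert from UTC-5).
Zane in UTC: 10:30-14:00, 14:30-17:00 (subtract 5h to convert from UTC+5).
Vera in UTC: 09:30-13:00, 13:30-17:00 (add 5h to convert from UTC-5).
Ravi in UTC: 09:00-12:00, 12:30-17:00 (subtract 3h to convert from UTC+3).
Aarav, Sam, and Ravi can make the full 09:00-10:00 slot — that's 3.

3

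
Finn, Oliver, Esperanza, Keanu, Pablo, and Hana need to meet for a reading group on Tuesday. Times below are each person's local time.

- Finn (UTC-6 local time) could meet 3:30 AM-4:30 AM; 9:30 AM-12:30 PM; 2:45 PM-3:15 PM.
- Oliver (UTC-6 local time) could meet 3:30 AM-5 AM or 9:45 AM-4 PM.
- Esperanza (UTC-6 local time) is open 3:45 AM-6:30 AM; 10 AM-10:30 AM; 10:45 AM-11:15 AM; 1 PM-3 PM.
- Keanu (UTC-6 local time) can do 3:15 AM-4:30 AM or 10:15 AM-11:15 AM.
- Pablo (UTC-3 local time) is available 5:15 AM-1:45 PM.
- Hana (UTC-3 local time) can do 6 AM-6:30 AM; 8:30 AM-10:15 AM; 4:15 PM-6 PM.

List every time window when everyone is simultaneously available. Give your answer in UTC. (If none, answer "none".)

Finn in UTC: 09:30-10:30, 15:30-18:30, 20:45-21:15 (add 6h to convert from UTC-6).
Oliver in UTC: 09:30-11:00, 15:45-22:00 (add 6h to convert from UTC-6).
Esperanza in UTC: 09:45-12:30, 16:00-16:30, 16:45-17:15, 19:00-21:00 (add 6h to convert from UTC-6).
Keanu in UTC: 09:15-10:30, 16:15-17:15 (add 6h to convert from UTC-6).
Pablo in UTC: 08:15-16:45 (add 3h to convert from UTC-3).
Hana in UTC: 09:00-09:30, 11:30-13:15, 19:15-21:00 (add 3h to convert from UTC-3).
Finn ∩ Oliver: 09:30-10:30, 15:45-18:30, 20:45-21:15.
Finn ∩ Oliver ∩ Esperanza: 09:45-10:30, 16:00-16:30, 16:45-17:15, 20:45-21:00.
Finn ∩ Oliver ∩ Esperanza ∩ Keanu: 09:45-10:30, 16:15-16:30, 16:45-17:15.
Finn ∩ Oliver ∩ Esperanza ∩ Keanu ∩ Pablo: 09:45-10:30, 16:15-16:30.
Finn ∩ Oliver ∩ Esperanza ∩ Keanu ∩ Pablo ∩ Hana: ∅.
There is no time when everyone is free.

none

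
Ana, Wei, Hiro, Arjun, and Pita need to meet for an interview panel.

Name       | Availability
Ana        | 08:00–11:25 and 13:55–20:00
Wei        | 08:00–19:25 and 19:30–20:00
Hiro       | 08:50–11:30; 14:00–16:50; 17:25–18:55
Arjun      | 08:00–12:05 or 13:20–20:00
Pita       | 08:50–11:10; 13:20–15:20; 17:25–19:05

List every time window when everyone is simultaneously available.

Ana ∩ Wei: 08:00-11:25, 13:55-19:25, 19:30-20:00.
Ana ∩ Wei ∩ Hiro: 08:50-11:25, 14:00-16:50, 17:25-18:55.
Ana ∩ Wei ∩ Hiro ∩ Arjun: 08:50-11:25, 14:00-16:50, 17:25-18:55.
Ana ∩ Wei ∩ Hiro ∩ Arjun ∩ Pita: 08:50-11:10, 14:00-15:20, 17:25-18:55.

08:50-11:10, 14:00-15:20, 17:25-18:55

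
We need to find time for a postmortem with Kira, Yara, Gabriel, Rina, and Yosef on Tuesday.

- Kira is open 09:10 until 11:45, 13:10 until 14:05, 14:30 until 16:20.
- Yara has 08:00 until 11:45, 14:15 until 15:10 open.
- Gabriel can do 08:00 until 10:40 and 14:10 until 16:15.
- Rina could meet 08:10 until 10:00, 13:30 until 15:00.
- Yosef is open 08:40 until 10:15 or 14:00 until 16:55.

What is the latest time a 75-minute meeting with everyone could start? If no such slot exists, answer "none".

Kira ∩ Yara: 09:10-11:45, 14:30-15:10.
Kira ∩ Yara ∩ Gabriel: 09:10-10:40, 14:30-15:10.
Kira ∩ Yara ∩ Gabriel ∩ Rina: 09:10-10:00, 14:30-15:00.
Kira ∩ Yara ∩ Gabriel ∩ Rina ∩ Yosef: 09:10-10:00, 14:30-15:00.
No common window is at least 75 minutes long.

none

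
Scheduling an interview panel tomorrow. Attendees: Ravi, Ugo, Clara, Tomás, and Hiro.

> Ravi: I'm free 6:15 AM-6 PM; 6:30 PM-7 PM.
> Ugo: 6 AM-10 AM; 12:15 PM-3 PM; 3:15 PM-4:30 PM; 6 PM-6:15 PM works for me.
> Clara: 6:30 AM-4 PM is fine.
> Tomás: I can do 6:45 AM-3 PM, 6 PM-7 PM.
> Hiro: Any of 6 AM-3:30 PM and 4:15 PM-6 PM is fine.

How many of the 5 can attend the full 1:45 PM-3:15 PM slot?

3

Ravi, Clara, and Hiro can make the full 13:45-15:15 slot — that's 3.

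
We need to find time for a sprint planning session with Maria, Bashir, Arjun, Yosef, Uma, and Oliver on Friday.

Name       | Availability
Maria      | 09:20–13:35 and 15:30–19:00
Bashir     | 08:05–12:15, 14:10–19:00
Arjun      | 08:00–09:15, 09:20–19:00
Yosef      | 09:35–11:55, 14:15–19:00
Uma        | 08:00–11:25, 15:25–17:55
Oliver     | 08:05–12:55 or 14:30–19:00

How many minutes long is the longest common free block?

145

Maria ∩ Bashir: 09:20-12:15, 15:30-19:00.
Maria ∩ Bashir ∩ Arjun: 09:20-12:15, 15:30-19:00.
Maria ∩ Bashir ∩ Arjun ∩ Yosef: 09:35-11:55, 15:30-19:00.
Maria ∩ Bashir ∩ Arjun ∩ Yosef ∩ Uma: 09:35-11:25, 15:30-17:55.
Maria ∩ Bashir ∩ Arjun ∩ Yosef ∩ Uma ∩ Oliver: 09:35-11:25, 15:30-17:55.
The longest is 15:30-17:55 at 145 minutes.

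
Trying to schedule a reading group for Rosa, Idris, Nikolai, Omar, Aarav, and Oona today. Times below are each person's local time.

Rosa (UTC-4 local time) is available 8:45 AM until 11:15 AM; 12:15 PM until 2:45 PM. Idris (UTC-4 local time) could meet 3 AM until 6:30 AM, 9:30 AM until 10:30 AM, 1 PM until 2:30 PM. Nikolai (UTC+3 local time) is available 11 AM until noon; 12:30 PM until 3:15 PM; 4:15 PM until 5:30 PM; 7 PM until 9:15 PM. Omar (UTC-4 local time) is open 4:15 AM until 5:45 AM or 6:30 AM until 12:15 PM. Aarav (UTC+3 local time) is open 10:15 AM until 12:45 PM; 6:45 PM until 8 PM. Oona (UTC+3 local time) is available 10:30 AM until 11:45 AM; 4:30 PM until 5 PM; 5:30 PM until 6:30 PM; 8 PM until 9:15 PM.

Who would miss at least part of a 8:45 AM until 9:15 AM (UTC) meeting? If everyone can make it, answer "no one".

Nikolai, Oona, Rosa

Rosa in UTC: 12:45-15:15, 16:15-18:45 (add 4h to convert from UTC-4).
Idris in UTC: 07:00-10:30, 13:30-14:30, 17:00-18:30 (add 4h to convert from UTC-4).
Nikolai in UTC: 08:00-09:00, 09:30-12:15, 13:15-14:30, 16:00-18:15 (subtract 3h to convert from UTC+3).
Omar in UTC: 08:15-09:45, 10:30-16:15 (add 4h to convert from UTC-4).
Aarav in UTC: 07:15-09:45, 15:45-17:00 (subtract 3h to convert from UTC+3).
Oona in UTC: 07:30-08:45, 13:30-14:00, 14:30-15:30, 17:00-18:15 (subtract 3h to convert from UTC+3).
Rosa: not fully free for 08:45-09:15. Idris: free for 08:45-09:15. Nikolai: not fully free for 08:45-09:15. Omar: free for 08:45-09:15. Aarav: free for 08:45-09:15. Oona: not fully free for 08:45-09:15.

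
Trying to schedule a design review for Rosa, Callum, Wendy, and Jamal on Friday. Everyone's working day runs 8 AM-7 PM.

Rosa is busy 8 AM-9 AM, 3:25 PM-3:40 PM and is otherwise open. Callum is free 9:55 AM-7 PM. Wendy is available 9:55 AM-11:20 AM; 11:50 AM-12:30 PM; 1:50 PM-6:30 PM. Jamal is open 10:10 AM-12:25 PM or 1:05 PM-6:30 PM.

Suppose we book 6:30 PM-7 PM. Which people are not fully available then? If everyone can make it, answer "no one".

Rosa free: 09:00-15:25, 15:40-19:00 (invert busy blocks within the working day).
Callum free: 09:55-19:00.
Wendy free: 09:55-11:20, 11:50-12:30, 13:50-18:30.
Jamal free: 10:10-12:25, 13:05-18:30.
Rosa: free for 18:30-19:00. Callum: free for 18:30-19:00. Wendy: not fully free for 18:30-19:00. Jamal: not fully free for 18:30-19:00.

Jamal, Wendy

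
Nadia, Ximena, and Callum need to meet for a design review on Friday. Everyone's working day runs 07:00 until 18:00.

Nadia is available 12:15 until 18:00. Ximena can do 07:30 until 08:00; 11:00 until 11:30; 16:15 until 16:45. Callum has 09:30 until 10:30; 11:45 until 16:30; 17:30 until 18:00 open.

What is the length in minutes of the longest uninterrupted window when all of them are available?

15

Nadia ∩ Ximena: 16:15-16:45.
Nadia ∩ Ximena ∩ Callum: 16:15-16:30.
The longest is 16:15-16:30 at 15 minutes.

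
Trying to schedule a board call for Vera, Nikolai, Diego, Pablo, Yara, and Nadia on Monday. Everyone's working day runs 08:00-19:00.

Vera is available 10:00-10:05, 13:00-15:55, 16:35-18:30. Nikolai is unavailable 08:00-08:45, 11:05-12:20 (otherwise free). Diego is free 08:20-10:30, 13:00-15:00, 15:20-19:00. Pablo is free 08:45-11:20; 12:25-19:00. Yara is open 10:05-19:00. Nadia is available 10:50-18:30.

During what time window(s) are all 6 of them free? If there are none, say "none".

13:00-15:00, 15:20-15:55, 16:35-18:30

Vera free: 10:00-10:05, 13:00-15:55, 16:35-18:30.
Nikolai free: 08:45-11:05, 12:20-19:00 (invert busy blocks within the working day).
Diego free: 08:20-10:30, 13:00-15:00, 15:20-19:00.
Pablo free: 08:45-11:20, 12:25-19:00.
Yara free: 10:05-19:00.
Nadia free: 10:50-18:30.
Vera ∩ Nikolai: 10:00-10:05, 13:00-15:55, 16:35-18:30.
Vera ∩ Nikolai ∩ Diego: 10:00-10:05, 13:00-15:00, 15:20-15:55, 16:35-18:30.
Vera ∩ Nikolai ∩ Diego ∩ Pablo: 10:00-10:05, 13:00-15:00, 15:20-15:55, 16:35-18:30.
Vera ∩ Nikolai ∩ Diego ∩ Pablo ∩ Yara: 13:00-15:00, 15:20-15:55, 16:35-18:30.
Vera ∩ Nikolai ∩ Diego ∩ Pablo ∩ Yara ∩ Nadia: 13:00-15:00, 15:20-15:55, 16:35-18:30.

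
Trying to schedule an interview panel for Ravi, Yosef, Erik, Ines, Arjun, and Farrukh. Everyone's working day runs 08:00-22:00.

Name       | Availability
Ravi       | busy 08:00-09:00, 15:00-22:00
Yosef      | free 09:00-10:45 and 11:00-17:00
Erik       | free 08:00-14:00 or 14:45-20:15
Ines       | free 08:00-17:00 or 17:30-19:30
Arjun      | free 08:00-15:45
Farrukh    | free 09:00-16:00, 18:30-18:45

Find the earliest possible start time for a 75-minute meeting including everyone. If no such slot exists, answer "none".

09:00

Ravi free: 09:00-15:00 (invert busy blocks within the working day).
Yosef free: 09:00-10:45, 11:00-17:00.
Erik free: 08:00-14:00, 14:45-20:15.
Ines free: 08:00-17:00, 17:30-19:30.
Arjun free: 08:00-15:45.
Farrukh free: 09:00-16:00, 18:30-18:45.
Ravi ∩ Yosef: 09:00-10:45, 11:00-15:00.
Ravi ∩ Yosef ∩ Erik: 09:00-10:45, 11:00-14:00, 14:45-15:00.
Ravi ∩ Yosef ∩ Erik ∩ Ines: 09:00-10:45, 11:00-14:00, 14:45-15:00.
Ravi ∩ Yosef ∩ Erik ∩ Ines ∩ Arjun: 09:00-10:45, 11:00-14:00, 14:45-15:00.
Ravi ∩ Yosef ∩ Erik ∩ Ines ∩ Arjun ∩ Farrukh: 09:00-10:45, 11:00-14:00, 14:45-15:00.
Those are the intersection windows.
The first common window of at least 75 minutes is 09:00-10:45, so the earliest start is 09:00.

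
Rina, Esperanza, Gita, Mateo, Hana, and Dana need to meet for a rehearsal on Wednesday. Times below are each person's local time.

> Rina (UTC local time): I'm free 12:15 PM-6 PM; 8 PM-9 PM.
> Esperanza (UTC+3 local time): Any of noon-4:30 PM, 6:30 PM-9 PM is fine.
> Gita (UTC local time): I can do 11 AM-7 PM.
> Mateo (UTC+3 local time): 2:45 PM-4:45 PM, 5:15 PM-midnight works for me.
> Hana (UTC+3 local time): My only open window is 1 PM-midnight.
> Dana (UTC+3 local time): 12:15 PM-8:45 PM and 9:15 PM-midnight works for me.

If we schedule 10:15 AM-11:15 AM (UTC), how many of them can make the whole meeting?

Rina in UTC: 12:15-18:00, 20:00-21:00.
Esperanza in UTC: 09:00-13:30, 15:30-18:00 (subtract 3h to convert from UTC+3).
Gita in UTC: 11:00-19:00.
Mateo in UTC: 11:45-13:45, 14:15-21:00 (subtract 3h to convert from UTC+3).
Hana in UTC: 10:00-21:00 (subtract 3h to convert from UTC+3).
Dana in UTC: 09:15-17:45, 18:15-21:00 (subtract 3h to convert from UTC+3).
Esperanza, Hana, and Dana can make the full 10:15-11:15 slot — that's 3.

3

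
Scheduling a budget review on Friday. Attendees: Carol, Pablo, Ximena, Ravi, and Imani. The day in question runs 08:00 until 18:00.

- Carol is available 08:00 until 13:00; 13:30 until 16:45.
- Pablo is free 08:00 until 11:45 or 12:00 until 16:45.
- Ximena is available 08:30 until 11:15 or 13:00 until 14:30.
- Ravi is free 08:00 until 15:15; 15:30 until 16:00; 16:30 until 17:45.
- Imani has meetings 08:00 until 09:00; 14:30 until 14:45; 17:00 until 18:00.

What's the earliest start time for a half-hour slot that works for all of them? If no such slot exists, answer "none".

Carol free: 08:00-13:00, 13:30-16:45.
Pablo free: 08:00-11:45, 12:00-16:45.
Ximena free: 08:30-11:15, 13:00-14:30.
Ravi free: 08:00-15:15, 15:30-16:00, 16:30-17:45.
Imani free: 09:00-14:30, 14:45-17:00 (invert busy blocks within the working day).
Carol ∩ Pablo: 08:00-11:45, 12:00-13:00, 13:30-16:45.
Carol ∩ Pablo ∩ Ximena: 08:30-11:15, 13:30-14:30.
Carol ∩ Pablo ∩ Ximena ∩ Ravi: 08:30-11:15, 13:30-14:30.
Carol ∩ Pablo ∩ Ximena ∩ Ravi ∩ Imani: 09:00-11:15, 13:30-14:30.
The first common window of at least 30 minutes is 09:00-11:15, so the earliest start is 09:00.

09:00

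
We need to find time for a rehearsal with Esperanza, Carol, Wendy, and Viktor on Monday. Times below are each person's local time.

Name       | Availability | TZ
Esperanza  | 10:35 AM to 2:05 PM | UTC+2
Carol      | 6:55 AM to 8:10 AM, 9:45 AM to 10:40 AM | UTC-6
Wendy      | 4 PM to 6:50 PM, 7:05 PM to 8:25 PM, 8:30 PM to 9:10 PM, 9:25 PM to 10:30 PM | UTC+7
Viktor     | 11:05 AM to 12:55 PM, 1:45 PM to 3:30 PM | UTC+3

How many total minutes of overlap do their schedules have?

Esperanza in UTC: 08:35-12:05 (subtract 2h to convert from UTC+2).
Carol in UTC: 12:55-14:10, 15:45-16:40 (add 6h to convert from UTC-6).
Wendy in UTC: 09:00-11:50, 12:05-13:25, 13:30-14:10, 14:25-15:30 (subtract 7h to convert from UTC+7).
Viktor in UTC: 08:05-09:55, 10:45-12:30 (subtract 3h to convert from UTC+3).
Esperanza ∩ Carol: ∅.
Esperanza ∩ Carol ∩ Wendy: ∅.
Esperanza ∩ Carol ∩ Wendy ∩ Viktor: ∅.
There is no time when everyone is free.
There is no common window, so the total is 0 minutes.

0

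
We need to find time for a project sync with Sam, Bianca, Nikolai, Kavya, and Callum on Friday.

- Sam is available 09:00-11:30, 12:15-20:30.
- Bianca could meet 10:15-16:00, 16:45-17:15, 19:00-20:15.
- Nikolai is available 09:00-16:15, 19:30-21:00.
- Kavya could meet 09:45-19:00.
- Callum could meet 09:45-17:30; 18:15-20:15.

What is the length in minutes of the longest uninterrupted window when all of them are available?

225

Sam ∩ Bianca: 10:15-11:30, 12:15-16:00, 16:45-17:15, 19:00-20:15.
Sam ∩ Bianca ∩ Nikolai: 10:15-11:30, 12:15-16:00, 19:30-20:15.
Sam ∩ Bianca ∩ Nikolai ∩ Kavya: 10:15-11:30, 12:15-16:00.
Sam ∩ Bianca ∩ Nikolai ∩ Kavya ∩ Callum: 10:15-11:30, 12:15-16:00.
The longest is 12:15-16:00 at 225 minutes.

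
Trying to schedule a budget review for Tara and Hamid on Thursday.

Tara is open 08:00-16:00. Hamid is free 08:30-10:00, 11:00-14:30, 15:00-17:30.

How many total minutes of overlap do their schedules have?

Tara ∩ Hamid: 08:30-10:00, 11:00-14:30, 15:00-16:00.
Summing the common windows: 90 + 210 + 60 = 360 minutes.

360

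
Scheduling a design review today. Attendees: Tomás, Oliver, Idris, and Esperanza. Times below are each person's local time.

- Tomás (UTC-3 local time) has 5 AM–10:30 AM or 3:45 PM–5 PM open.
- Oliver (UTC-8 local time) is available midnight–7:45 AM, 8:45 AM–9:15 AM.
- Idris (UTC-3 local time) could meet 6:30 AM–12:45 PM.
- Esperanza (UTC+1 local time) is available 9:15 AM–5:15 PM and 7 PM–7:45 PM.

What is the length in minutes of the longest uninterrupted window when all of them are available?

240

Tomás in UTC: 08:00-13:30, 18:45-20:00 (add 3h to convert from UTC-3).
Oliver in UTC: 08:00-15:45, 16:45-17:15 (add 8h to convert from UTC-8).
Idris in UTC: 09:30-15:45 (add 3h to convert from UTC-3).
Esperanza in UTC: 08:15-16:15, 18:00-18:45 (subtract 1h to convert from UTC+1).
Tomás ∩ Oliver: 08:00-13:30.
Tomás ∩ Oliver ∩ Idris: 09:30-13:30.
Tomás ∩ Oliver ∩ Idris ∩ Esperanza: 09:30-13:30.
The longest is 09:30-13:30 at 240 minutes.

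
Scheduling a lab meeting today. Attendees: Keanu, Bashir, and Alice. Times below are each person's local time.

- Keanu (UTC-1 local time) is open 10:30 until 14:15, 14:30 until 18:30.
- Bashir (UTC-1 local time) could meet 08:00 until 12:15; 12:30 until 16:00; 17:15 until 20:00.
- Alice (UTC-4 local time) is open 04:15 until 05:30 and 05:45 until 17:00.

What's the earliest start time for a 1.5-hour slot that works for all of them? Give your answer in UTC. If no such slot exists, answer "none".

11:30

Keanu in UTC: 11:30-15:15, 15:30-19:30 (add 1h to convert from UTC-1).
Bashir in UTC: 09:00-13:15, 13:30-17:00, 18:15-21:00 (add 1h to convert from UTC-1).
Alice in UTC: 08:15-09:30, 09:45-21:00 (add 4h to convert from UTC-4).
Keanu ∩ Bashir: 11:30-13:15, 13:30-15:15, 15:30-17:00, 18:15-19:30.
Keanu ∩ Bashir ∩ Alice: 11:30-13:15, 13:30-15:15, 15:30-17:00, 18:15-19:30.
So the common availability across everyone is 11:30-13:15, 13:30-15:15, 15:30-17:00, 18:15-19:30.
The first common window of at least 90 minutes is 11:30-13:15, so the earliest start is 11:30.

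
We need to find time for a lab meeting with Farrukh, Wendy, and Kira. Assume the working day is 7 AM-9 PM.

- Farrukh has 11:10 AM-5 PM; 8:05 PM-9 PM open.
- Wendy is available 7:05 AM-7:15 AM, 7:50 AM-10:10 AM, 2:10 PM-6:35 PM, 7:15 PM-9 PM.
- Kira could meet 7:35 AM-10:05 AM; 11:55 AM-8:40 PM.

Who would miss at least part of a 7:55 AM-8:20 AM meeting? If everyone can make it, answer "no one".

Farrukh: not fully free for 07:55-08:20. Wendy: free for 07:55-08:20. Kira: free for 07:55-08:20.

Farrukh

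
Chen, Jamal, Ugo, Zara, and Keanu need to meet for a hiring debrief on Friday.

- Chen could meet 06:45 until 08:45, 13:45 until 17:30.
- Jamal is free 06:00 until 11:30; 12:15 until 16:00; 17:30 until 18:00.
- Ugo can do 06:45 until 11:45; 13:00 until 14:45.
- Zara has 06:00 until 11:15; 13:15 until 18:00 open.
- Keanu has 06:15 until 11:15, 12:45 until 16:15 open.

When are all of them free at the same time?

06:45-08:45, 13:45-14:45

Chen ∩ Jamal: 06:45-08:45, 13:45-16:00.
Chen ∩ Jamal ∩ Ugo: 06:45-08:45, 13:45-14:45.
Chen ∩ Jamal ∩ Ugo ∩ Zara: 06:45-08:45, 13:45-14:45.
Chen ∩ Jamal ∩ Ugo ∩ Zara ∩ Keanu: 06:45-08:45, 13:45-14:45.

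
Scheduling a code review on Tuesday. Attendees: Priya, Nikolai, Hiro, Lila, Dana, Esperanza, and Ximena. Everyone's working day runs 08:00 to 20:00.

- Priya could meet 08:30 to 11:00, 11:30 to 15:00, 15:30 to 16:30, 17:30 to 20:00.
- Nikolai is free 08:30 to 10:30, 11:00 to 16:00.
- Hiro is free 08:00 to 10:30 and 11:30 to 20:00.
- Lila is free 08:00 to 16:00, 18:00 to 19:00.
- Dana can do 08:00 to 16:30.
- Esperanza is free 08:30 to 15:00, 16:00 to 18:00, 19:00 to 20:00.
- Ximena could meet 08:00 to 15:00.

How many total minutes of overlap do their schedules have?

330

Priya ∩ Nikolai: 08:30-10:30, 11:30-15:00, 15:30-16:00.
Priya ∩ Nikolai ∩ Hiro: 08:30-10:30, 11:30-15:00, 15:30-16:00.
Priya ∩ Nikolai ∩ Hiro ∩ Lila: 08:30-10:30, 11:30-15:00, 15:30-16:00.
Priya ∩ Nikolai ∩ Hiro ∩ Lila ∩ Dana: 08:30-10:30, 11:30-15:00, 15:30-16:00.
Priya ∩ Nikolai ∩ Hiro ∩ Lila ∩ Dana ∩ Esperanza: 08:30-10:30, 11:30-15:00.
Priya ∩ Nikolai ∩ Hiro ∩ Lila ∩ Dana ∩ Esperanza ∩ Ximena: 08:30-10:30, 11:30-15:00.
Summing the common windows: 120 + 210 = 330 minutes.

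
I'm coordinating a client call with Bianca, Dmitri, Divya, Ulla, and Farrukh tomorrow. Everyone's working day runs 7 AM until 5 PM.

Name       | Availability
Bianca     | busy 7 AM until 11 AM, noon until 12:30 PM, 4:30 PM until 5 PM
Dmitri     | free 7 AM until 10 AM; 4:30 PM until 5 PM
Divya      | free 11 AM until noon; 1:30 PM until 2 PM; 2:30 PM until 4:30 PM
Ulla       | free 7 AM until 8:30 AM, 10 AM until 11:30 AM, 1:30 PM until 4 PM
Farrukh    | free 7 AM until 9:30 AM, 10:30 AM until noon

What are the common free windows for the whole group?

none

Bianca free: 11:00-12:00, 12:30-16:30 (invert busy blocks within the working day).
Dmitri free: 07:00-10:00, 16:30-17:00.
Divya free: 11:00-12:00, 13:30-14:00, 14:30-16:30.
Ulla free: 07:00-08:30, 10:00-11:30, 13:30-16:00.
Farrukh free: 07:00-09:30, 10:30-12:00.
Bianca ∩ Dmitri: ∅.
Bianca ∩ Dmitri ∩ Divya: ∅.
Bianca ∩ Dmitri ∩ Divya ∩ Ulla: ∅.
Bianca ∩ Dmitri ∩ Divya ∩ Ulla ∩ Farrukh: ∅.
There is no time when everyone is free.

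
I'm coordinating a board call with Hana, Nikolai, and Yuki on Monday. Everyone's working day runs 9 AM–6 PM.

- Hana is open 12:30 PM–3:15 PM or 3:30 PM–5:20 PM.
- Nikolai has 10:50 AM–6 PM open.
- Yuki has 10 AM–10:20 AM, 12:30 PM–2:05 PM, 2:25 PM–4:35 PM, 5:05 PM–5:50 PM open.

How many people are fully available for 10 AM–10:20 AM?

1

Yuki can make the full 10:00-10:20 slot — that's 1.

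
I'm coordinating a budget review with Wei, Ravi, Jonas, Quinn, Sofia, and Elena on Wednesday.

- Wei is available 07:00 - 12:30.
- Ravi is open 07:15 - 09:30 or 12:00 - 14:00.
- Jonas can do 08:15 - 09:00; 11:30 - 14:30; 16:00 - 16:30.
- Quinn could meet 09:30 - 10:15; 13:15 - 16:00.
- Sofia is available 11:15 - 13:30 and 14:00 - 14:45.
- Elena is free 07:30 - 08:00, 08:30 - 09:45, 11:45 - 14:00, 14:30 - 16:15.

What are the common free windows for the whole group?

none

Wei ∩ Ravi: 07:15-09:30, 12:00-12:30.
Wei ∩ Ravi ∩ Jonas: 08:15-09:00, 12:00-12:30.
Wei ∩ Ravi ∩ Jonas ∩ Quinn: ∅.
Wei ∩ Ravi ∩ Jonas ∩ Quinn ∩ Sofia: ∅.
Wei ∩ Ravi ∩ Jonas ∩ Quinn ∩ Sofia ∩ Elena: ∅.
There is no time when everyone is free.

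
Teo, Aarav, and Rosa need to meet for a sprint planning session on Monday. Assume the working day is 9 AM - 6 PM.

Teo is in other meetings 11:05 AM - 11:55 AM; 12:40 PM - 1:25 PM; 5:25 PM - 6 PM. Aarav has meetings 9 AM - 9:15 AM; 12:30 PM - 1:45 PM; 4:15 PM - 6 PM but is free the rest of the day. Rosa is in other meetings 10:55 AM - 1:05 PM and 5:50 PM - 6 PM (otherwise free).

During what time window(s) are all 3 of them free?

Teo free: 09:00-11:05, 11:55-12:40, 13:25-17:25 (invert busy blocks within the working day).
Aarav free: 09:15-12:30, 13:45-16:15 (invert busy blocks within the working day).
Rosa free: 09:00-10:55, 13:05-17:50 (invert busy blocks within the working day).
Teo ∩ Aarav: 09:15-11:05, 11:55-12:30, 13:45-16:15.
Teo ∩ Aarav ∩ Rosa: 09:15-10:55, 13:45-16:15.

09:15-10:55, 13:45-16:15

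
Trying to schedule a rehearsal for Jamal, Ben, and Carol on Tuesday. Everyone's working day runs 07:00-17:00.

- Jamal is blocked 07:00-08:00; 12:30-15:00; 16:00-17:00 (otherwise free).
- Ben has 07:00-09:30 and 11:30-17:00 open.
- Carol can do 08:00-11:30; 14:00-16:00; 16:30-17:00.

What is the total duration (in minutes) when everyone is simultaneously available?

150

Jamal free: 08:00-12:30, 15:00-16:00 (invert busy blocks within the working day).
Ben free: 07:00-09:30, 11:30-17:00.
Carol free: 08:00-11:30, 14:00-16:00, 16:30-17:00.
Jamal ∩ Ben: 08:00-09:30, 11:30-12:30, 15:00-16:00.
Jamal ∩ Ben ∩ Carol: 08:00-09:30, 15:00-16:00.
Summing the common windows: 90 + 60 = 150 minutes.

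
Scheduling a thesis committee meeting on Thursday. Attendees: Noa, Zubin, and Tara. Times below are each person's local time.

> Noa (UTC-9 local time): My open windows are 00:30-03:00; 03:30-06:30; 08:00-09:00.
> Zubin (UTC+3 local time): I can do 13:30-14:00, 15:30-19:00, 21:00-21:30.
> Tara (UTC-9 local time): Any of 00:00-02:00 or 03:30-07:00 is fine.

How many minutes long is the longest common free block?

Noa in UTC: 09:30-12:00, 12:30-15:30, 17:00-18:00 (add 9h to convert from UTC-9).
Zubin in UTC: 10:30-11:00, 12:30-16:00, 18:00-18:30 (subtract 3h to convert from UTC+3).
Tara in UTC: 09:00-11:00, 12:30-16:00 (add 9h to convert from UTC-9).
Noa ∩ Zubin: 10:30-11:00, 12:30-15:30.
Noa ∩ Zubin ∩ Tara: 10:30-11:00, 12:30-15:30.
The longest is 12:30-15:30 at 180 minutes.

180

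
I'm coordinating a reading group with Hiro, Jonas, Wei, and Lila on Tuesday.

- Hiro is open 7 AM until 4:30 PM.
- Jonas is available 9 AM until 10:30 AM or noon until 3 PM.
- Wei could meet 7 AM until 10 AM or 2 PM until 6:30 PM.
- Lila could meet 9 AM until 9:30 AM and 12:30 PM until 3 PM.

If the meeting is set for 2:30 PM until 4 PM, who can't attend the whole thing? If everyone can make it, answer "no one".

Jonas, Lila

Hiro: free for 14:30-16:00. Jonas: not fully free for 14:30-16:00. Wei: free for 14:30-16:00. Lila: not fully free for 14:30-16:00.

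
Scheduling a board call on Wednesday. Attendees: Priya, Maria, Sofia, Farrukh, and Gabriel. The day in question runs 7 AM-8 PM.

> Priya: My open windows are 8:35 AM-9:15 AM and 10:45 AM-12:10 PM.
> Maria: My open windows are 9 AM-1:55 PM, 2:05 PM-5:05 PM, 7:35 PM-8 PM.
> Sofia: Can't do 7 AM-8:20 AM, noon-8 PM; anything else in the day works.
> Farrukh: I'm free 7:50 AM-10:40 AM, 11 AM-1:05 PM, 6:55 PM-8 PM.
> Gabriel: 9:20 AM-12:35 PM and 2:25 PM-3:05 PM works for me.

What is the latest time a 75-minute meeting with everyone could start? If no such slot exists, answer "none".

Priya free: 08:35-09:15, 10:45-12:10.
Maria free: 09:00-13:55, 14:05-17:05, 19:35-20:00.
Sofia free: 08:20-12:00 (invert busy blocks within the working day).
Farrukh free: 07:50-10:40, 11:00-13:05, 18:55-20:00.
Gabriel free: 09:20-12:35, 14:25-15:05.
Priya ∩ Maria: 09:00-09:15, 10:45-12:10.
Priya ∩ Maria ∩ Sofia: 09:00-09:15, 10:45-12:00.
Priya ∩ Maria ∩ Sofia ∩ Farrukh: 09:00-09:15, 11:00-12:00.
Priya ∩ Maria ∩ Sofia ∩ Farrukh ∩ Gabriel: 11:00-12:00.
So the common availability across everyone is 11:00-12:00.
No common window is at least 75 minutes long.

none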